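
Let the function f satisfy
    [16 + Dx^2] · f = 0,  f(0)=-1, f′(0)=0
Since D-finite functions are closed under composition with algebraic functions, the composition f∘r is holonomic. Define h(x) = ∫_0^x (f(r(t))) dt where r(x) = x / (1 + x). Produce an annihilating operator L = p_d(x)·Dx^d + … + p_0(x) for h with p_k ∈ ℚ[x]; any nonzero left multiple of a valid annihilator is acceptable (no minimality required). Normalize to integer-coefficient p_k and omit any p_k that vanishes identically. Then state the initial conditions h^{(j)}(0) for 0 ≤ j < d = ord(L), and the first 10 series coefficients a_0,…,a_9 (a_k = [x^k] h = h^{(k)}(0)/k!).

L = 16·Dx + (2 + 6·x + 6·x^2 + 2·x^3)·Dx^2 + (1 + 4·x + 6·x^2 + 4·x^3 + x^4)·Dx^3  (order 3).
h: a_k = 0, -1, 0, 8/3, -4, 8/3, 16/9, -392/45, 82/5, -12568/567, …
ICs: h(0) = 0, h′(0) = -1, h′′(0) = 0.

f: a_k = -1, 0, 8, 0, -32/3, 0, 256/45, 0, -512/315, 0, …
Substitute x→r, Dx→(1/r')Dx; clear ⇒ L₀.
h=∫h₀ ⇒ L = L₀·Dx.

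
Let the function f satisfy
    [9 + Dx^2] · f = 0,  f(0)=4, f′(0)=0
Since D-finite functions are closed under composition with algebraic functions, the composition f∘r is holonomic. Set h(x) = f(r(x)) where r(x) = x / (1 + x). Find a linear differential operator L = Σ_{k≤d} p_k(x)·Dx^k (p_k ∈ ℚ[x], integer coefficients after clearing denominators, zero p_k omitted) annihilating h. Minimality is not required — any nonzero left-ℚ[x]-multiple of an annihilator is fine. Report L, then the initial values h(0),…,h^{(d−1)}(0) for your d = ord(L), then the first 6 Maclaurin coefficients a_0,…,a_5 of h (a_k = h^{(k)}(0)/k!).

L = 9 + (2 + 6·x + 6·x^2 + 2·x^3)·Dx + (1 + 4·x + 6·x^2 + 4·x^3 + x^4)·Dx^2  (order 2).
h: a_k = 4, 0, -18, 36, -81/2, 18, …
ICs: h(0) = 4, h′(0) = 0.

f: a_k = 4, 0, -18, 0, 27/2, 0, …
f∘r: x↦r, Dx↦Dx/r' in L_f ⇒ L₀.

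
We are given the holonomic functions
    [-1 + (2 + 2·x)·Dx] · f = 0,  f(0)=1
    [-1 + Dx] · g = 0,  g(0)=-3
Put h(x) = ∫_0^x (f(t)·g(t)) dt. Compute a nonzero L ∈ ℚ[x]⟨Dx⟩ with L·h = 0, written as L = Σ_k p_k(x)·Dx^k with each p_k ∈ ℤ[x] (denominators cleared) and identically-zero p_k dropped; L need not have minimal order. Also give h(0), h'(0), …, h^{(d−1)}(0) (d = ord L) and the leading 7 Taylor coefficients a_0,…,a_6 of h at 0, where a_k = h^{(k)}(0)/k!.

L = (-3 - 2·x)·Dx + (2 + 2·x)·Dx^2  (order 2).
h: a_k = 0, -3, -9/4, -7/8, -17/64, -33/640, -107/7680, …
ICs: h(0) = 0, h′(0) = -3.

f: a_k = 1, 1/2, -1/8, 1/16, -5/128, 7/256, -21/1024, …
g: a_k = -3, -3, -3/2, -1/2, -1/8, -1/40, -1/240, …
L₀ := L_f ⊗_s L_g (sym. prod.), ord ≤ 1.
h=∫h₀ ⇒ L = L₀·Dx.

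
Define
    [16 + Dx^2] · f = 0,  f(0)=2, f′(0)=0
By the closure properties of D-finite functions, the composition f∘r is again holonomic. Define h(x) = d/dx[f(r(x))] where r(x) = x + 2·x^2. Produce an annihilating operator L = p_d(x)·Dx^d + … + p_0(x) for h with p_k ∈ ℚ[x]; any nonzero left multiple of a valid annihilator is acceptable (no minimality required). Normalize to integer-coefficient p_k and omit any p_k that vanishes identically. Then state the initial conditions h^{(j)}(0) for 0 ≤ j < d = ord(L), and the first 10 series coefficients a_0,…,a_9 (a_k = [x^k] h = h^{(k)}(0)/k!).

f: a_k = 2, 0, -16, 0, 64/3, 0, -512/45, 0, 1024/315, 0, …
L₀ from L_f via x↦r, Dx↦r'^{-1}Dx.
h=h₀': d/dx-closure on L₀ ⇒ L.
L = (64 + 256·x + 1536·x^2 + 4096·x^3 + 4096·x^4) + (-12 - 48·x)·Dx + (1 + 8·x + 16·x^2)·Dx^2  (order 2).
h: a_k = 0, -32, -192, -512/3, 2560/3, 45056/15, 57344/15, -851968/315, -557056/35, -67108864/2835, …
ICs: h(0) = 0, h′(0) = -32.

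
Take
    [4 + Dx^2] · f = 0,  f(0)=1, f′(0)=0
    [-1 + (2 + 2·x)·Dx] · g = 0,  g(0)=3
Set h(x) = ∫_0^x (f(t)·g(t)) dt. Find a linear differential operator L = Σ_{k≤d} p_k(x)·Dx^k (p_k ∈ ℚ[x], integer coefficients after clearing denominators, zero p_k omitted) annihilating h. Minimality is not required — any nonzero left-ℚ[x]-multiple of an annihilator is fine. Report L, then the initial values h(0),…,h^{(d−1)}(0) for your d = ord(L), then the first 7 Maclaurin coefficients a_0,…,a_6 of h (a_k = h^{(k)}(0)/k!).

f: a_k = 1, 0, -2, 0, 2/3, 0, -4/45, …
g: a_k = 3, 3/2, -3/8, 3/16, -15/128, 21/256, -63/1024, …
h₀=f·g: eliminate ⇒ L₀, order ≤ 2·1.
h=∫h₀ ⇒ L = L₀·Dx.
L = (19 + 32·x + 16·x^2)·Dx + (-4 - 4·x)·Dx^2 + (4 + 8·x + 4·x^2)·Dx^3  (order 3).
h: a_k = 0, 3, 3/4, -17/8, -45/64, 337/640, 181/1536, …
ICs: h(0) = 0, h′(0) = 3, h′′(0) = 3/2.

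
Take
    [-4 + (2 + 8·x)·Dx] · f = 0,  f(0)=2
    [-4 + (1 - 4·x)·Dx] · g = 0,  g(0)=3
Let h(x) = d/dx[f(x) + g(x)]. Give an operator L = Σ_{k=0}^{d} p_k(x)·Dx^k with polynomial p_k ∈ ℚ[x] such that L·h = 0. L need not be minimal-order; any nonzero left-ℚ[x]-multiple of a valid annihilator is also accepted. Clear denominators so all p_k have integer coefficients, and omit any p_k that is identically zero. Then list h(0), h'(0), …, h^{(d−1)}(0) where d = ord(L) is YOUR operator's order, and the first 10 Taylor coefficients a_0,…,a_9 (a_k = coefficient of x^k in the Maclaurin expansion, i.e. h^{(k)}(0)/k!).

f: a_k = 2, 4, -4, 8, -20, 56, -168, 528, -1716, 5720, …
g: a_k = 3, 12, 48, 192, 768, 3072, 12288, 49152, 196608, 786432, …
h₀=f+g: left-lcm gives L₀, ord ≤ 2.
h₀' ⇒ L via d/dx closure of L₀.
L = (-144 - 192·x) + (-42 - 432·x - 672·x^2)·Dx + (5 + 12·x - 80·x^2 - 192·x^3)·Dx^2  (order 2).
h: a_k = 16, 88, 600, 2992, 15640, 72720, 347760, 1559136, 7129368, 31262800, …
ICs: h(0) = 16, h′(0) = 88.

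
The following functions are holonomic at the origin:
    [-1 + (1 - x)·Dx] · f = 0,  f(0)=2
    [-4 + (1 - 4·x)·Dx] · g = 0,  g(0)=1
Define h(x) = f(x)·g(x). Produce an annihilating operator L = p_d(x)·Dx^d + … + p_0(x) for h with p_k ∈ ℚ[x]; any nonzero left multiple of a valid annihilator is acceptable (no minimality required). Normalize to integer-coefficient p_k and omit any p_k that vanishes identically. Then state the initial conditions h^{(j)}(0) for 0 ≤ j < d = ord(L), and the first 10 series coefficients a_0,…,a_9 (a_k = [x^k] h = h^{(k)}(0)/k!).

f: a_k = 2, 2, 2, 2, 2, 2, 2, 2, 2, 2, …
g: a_k = 1, 4, 16, 64, 256, 1024, 4096, 16384, 65536, 262144, …
L₀ := L_f ⊗_s L_g (sym. prod.), ord ≤ 1.
L = (-5 + 8·x) + (1 - 5·x + 4·x^2)·Dx  (order 1).
h: a_k = 2, 10, 42, 170, 682, 2730, 10922, 43690, 174762, 699050, …
ICs: h(0) = 2.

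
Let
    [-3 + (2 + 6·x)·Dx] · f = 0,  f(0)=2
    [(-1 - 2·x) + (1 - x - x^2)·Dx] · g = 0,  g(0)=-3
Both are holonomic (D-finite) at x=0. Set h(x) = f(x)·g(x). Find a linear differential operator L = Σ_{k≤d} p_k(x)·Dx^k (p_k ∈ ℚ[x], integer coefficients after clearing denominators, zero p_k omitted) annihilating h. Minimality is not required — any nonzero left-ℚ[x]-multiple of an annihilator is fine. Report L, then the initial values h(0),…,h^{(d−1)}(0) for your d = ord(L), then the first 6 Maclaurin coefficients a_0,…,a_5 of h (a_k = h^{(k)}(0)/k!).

L = (5 + 7·x + 9·x^2) + (-2 - 4·x + 8·x^2 + 6·x^3)·Dx  (order 1).
h: a_k = -6, -15, -57/4, -315/8, -2217/64, -14577/128, …
ICs: h(0) = -6.

f: a_k = 2, 3, -9/4, 27/8, -405/64, 1701/128, …
g: a_k = -3, -3, -6, -9, -15, -24, …
L₀ := L_f ⊗_s L_g (sym. prod.), ord ≤ 1.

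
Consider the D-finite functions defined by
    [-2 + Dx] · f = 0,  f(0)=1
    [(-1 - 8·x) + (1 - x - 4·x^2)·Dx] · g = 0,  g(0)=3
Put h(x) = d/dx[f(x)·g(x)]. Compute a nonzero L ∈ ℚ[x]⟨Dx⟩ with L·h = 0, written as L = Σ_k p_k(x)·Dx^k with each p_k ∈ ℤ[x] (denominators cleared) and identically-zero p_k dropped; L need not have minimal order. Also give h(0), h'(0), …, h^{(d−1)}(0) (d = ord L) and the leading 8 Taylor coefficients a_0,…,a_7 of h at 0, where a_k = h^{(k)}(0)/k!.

f: a_k = 1, 2, 2, 4/3, 2/3, 4/15, 4/45, 8/315, …
g: a_k = 3, 3, 15, 27, 87, 195, 543, 1323, …
h₀=f·g: eliminate ⇒ L₀, order ≤ 1·1.
Derive L from L₀ (diff closure).
L = (18 + 44·x + 20·x^2 - 96·x^3 + 64·x^4) + (-3 - 3·x + 26·x^2 + 16·x^3 - 32·x^4)·Dx  (order 1).
h: a_k = 9, 54, 201, 708, 2229, 34622/5, 102807/5, 2115016/35, …
ICs: h(0) = 9.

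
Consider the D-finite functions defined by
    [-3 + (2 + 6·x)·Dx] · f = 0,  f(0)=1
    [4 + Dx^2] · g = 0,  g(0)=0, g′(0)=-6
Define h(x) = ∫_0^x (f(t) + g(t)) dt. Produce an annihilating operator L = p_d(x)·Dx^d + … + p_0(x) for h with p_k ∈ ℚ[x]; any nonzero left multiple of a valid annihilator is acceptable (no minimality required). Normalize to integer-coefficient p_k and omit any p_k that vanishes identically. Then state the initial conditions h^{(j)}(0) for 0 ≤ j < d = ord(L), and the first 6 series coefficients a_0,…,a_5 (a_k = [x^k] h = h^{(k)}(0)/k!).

L = (-516 - 1152·x - 1728·x^2)·Dx + (56 + 936·x + 3456·x^2 + 3456·x^3)·Dx^2 + (-129 - 288·x - 432·x^2)·Dx^3 + (14 + 234·x + 864·x^2 + 864·x^3)·Dx^4  (order 4).
h: a_k = 0, 1, -9/4, -3/8, 91/64, -81/128, …
ICs: h(0) = 0, h′(0) = 1, h′′(0) = -9/2, h′′′(0) = -9/4.

f: a_k = 1, 3/2, -9/8, 27/16, -405/128, 1701/256, …
g: a_k = 0, -6, 0, 4, 0, -4/5, …
L₀ := lclm(L_f,L_g); ord L₀ ≤ 1+2.
Integrate: L := L₀·Dx.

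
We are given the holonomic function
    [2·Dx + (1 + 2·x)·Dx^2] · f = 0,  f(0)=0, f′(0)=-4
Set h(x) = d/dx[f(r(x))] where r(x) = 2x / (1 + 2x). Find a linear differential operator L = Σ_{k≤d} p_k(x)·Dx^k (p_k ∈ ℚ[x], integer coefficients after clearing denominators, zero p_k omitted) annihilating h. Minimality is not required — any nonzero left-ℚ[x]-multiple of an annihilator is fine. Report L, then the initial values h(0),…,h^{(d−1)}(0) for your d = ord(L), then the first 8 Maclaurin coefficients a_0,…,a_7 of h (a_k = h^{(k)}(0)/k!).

L = (8 + 24·x) + (1 + 8·x + 12·x^2)·Dx  (order 1).
h: a_k = -8, 64, -416, 2560, -15488, 93184, -559616, 3358720, …
ICs: h(0) = -8.

f: a_k = 0, -4, 4, -16/3, 8, -64/5, 64/3, -256/7, …
f∘r: x↦r, Dx↦Dx/r' in L_f ⇒ L₀.
h₀' ⇒ L via d/dx closure of L₀.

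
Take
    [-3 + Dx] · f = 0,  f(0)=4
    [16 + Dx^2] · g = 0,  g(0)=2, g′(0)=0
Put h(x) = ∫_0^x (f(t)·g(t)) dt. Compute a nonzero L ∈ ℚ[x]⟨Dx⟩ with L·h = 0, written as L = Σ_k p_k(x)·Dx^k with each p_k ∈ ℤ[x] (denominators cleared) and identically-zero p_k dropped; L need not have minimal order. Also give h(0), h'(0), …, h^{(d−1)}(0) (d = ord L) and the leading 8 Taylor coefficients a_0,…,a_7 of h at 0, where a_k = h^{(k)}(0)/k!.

L = 25·Dx - 6·Dx^2 + Dx^3  (order 3).
h: a_k = 0, 8, 12, -28/3, -39, -527/15, -79/30, 1679/90, …
ICs: h(0) = 0, h′(0) = 8, h′′(0) = 24.

f: a_k = 4, 12, 18, 18, 27/2, 81/10, 81/20, 243/140, …
g: a_k = 2, 0, -16, 0, 64/3, 0, -512/45, 0, …
L₀ := L_f ⊗_s L_g (sym. prod.), ord ≤ 2.
∫: right-multiply L₀ by Dx.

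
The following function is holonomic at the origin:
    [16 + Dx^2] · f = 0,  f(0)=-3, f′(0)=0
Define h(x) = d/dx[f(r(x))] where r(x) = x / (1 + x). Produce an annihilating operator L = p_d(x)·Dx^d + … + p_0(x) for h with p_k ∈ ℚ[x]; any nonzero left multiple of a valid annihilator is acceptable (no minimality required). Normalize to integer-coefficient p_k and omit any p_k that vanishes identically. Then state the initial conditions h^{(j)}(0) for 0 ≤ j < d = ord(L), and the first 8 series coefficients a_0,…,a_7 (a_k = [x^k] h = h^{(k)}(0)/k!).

L = (22 + 12·x + 6·x^2) + (6 + 18·x + 18·x^2 + 6·x^3)·Dx + (1 + 4·x + 6·x^2 + 4·x^3 + x^4)·Dx^2  (order 2).
h: a_k = 0, 48, -144, 160, 160, -5488/5, 13776/5, -100544/21, …
ICs: h(0) = 0, h′(0) = 48.

f: a_k = -3, 0, 24, 0, -32, 0, 256/15, 0, …
f∘r: x↦r, Dx↦Dx/r' in L_f ⇒ L₀.
Differentiate: ansatz ord ≤ ord L₀ ⇒ L.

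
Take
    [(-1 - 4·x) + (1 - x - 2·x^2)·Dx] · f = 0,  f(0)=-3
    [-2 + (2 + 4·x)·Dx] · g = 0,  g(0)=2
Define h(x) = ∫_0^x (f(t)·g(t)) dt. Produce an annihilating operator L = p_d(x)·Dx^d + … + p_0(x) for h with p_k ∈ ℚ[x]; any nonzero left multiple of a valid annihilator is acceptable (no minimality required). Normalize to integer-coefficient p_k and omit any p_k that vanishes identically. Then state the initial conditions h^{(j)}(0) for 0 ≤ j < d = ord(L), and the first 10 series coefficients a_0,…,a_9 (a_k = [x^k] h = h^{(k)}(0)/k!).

f: a_k = -3, -3, -9, -15, -33, -63, -129, -255, -513, -1023, …
g: a_k = 2, 2, -1, 1, -5/4, 7/4, -21/8, 33/8, -429/64, 715/64, …
Product ⇒ symmetric product L₀, ord ≤ 1.
∫: right-multiply L₀ by Dx.
L = (2 + 5·x + 6·x^2)·Dx + (-1 - x + 4·x^2 + 4·x^3)·Dx^2  (order 2).
h: a_k = 0, -6, -6, -7, -12, -69/4, -125/4, -2817/56, -1479/16, -30371/192, …
ICs: h(0) = 0, h′(0) = -6.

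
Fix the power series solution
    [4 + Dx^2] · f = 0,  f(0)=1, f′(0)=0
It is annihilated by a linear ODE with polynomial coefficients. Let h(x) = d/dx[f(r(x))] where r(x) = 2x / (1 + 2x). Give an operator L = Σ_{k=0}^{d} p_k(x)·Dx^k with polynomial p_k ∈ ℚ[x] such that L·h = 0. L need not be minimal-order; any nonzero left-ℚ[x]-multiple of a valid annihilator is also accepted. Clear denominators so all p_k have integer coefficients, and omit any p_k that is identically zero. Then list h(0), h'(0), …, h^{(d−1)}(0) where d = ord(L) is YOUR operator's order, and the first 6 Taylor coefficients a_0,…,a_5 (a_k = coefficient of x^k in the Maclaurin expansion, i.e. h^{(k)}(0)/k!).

L = (40 + 96·x + 96·x^2) + (12 + 72·x + 144·x^2 + 96·x^3)·Dx + (1 + 8·x + 24·x^2 + 32·x^3 + 16·x^4)·Dx^2  (order 2).
h: a_k = 0, -16, 96, -1024/3, 2560/3, -19712/15, …
ICs: h(0) = 0, h′(0) = -16.

f: a_k = 1, 0, -2, 0, 2/3, 0, …
L₀ from L_f via x↦r, Dx↦r'^{-1}Dx.
Derive L from L₀ (diff closure).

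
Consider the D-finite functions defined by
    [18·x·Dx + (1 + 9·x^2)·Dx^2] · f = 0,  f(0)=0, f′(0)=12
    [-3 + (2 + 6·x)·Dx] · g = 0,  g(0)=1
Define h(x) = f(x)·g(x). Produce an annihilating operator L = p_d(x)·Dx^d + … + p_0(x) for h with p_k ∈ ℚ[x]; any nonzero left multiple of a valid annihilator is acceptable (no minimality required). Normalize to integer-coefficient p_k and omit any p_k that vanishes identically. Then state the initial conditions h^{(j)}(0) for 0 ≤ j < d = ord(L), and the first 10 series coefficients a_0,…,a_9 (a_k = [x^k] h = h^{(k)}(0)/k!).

f: a_k = 0, 12, 0, -36, 0, 972/5, 0, -8748/7, 0, 8748, …
g: a_k = 1, 3/2, -9/8, 27/16, -405/128, 1701/256, -15309/1024, 72171/2048, -2814669/32768, 14073345/65536, …
Sym-product of L_f,L_g gives L₀ (≤ ord 2).
L = (27 - 108·x - 81·x^2) + (-12 + 36·x + 324·x^2 + 324·x^3)·Dx + (4 + 24·x + 72·x^2 + 216·x^3 + 324·x^4)·Dx^2  (order 2).
h: a_k = 0, 12, 18, -99/2, -135/4, 31509/160, 99387/320, -13743837/8960, -24422229/17920, 518749839/57344, …
ICs: h(0) = 0, h′(0) = 12.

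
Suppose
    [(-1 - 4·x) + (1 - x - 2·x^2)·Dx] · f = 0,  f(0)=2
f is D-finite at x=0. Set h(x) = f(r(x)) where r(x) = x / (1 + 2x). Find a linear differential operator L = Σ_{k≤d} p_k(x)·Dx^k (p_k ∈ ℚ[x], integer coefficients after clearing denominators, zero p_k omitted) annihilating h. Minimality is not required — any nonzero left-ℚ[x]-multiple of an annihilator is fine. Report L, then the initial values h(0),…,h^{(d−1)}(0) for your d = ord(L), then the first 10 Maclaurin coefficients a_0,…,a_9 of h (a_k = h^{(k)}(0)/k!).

f: a_k = 2, 2, 6, 10, 22, 42, 86, 170, 342, 682, …
Change of var in L_f (x↦r) gives L₀.
L = (-1 - 6·x) + (1 + 5·x + 6·x^2)·Dx  (order 1).
h: a_k = 2, 2, 2, -6, 18, -54, 162, -486, 1458, -4374, …
ICs: h(0) = 2.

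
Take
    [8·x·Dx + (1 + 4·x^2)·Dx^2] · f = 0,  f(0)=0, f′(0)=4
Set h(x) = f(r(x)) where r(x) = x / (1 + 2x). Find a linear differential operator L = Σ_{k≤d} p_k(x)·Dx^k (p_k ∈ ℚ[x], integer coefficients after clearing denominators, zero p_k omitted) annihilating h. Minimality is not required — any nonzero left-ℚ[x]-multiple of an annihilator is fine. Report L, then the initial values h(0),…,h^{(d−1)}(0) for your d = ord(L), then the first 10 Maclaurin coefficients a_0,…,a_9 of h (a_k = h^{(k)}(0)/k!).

f: a_k = 0, 4, 0, -16/3, 0, 64/5, 0, -256/7, 0, 1024/9, …
f∘r: x↦r, Dx↦Dx/r' in L_f ⇒ L₀.
L = (4 + 16·x)·Dx + (1 + 4·x + 8·x^2)·Dx^2  (order 2).
h: a_k = 0, 4, -8, 32/3, 0, -256/5, 512/3, -2048/7, 0, 16384/9, …
ICs: h(0) = 0, h′(0) = 4.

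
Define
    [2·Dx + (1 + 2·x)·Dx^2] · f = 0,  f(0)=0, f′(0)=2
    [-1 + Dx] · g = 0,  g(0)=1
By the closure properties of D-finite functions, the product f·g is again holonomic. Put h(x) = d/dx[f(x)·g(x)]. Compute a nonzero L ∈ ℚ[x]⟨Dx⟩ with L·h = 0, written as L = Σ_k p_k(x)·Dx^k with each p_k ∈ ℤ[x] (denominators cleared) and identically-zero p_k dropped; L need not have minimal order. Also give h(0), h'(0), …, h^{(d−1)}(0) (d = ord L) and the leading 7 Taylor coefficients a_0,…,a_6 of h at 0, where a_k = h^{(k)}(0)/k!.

L = (5 - 4·x + 4·x^2) + (-4 + 4·x - 8·x^2)·Dx + (-1 + 4·x^2)·Dx^2  (order 2).
h: a_k = 2, 0, 5, -8, 209/12, -106/3, 25829/360, …
ICs: h(0) = 2, h′(0) = 0.

f: a_k = 0, 2, -2, 8/3, -4, 32/5, -32/3, …
g: a_k = 1, 1, 1/2, 1/6, 1/24, 1/120, 1/720, …
Sym-product of L_f,L_g gives L₀ (≤ ord 2).
h₀' ⇒ L via d/dx closure of L₀.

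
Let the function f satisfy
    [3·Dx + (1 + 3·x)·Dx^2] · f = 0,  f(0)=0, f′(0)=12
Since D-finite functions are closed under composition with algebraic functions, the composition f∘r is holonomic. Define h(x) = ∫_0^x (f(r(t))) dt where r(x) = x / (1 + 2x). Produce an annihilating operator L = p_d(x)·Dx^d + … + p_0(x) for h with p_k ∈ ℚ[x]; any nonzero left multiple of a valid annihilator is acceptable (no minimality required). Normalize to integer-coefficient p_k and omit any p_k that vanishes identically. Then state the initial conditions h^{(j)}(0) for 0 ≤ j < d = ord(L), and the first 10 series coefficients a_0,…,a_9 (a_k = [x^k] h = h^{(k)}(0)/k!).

L = (7 + 20·x)·Dx^2 + (1 + 7·x + 10·x^2)·Dx^3  (order 3).
h: a_k = 0, 0, 6, -14, 39, -609/5, 2062/5, -1482, 77997/14, -130123/6, …
ICs: h(0) = 0, h′(0) = 0, h′′(0) = 12.

f: a_k = 0, 12, -18, 36, -81, 972/5, -486, 8748/7, -6561/2, 8748, …
Change of var in L_f (x↦r) gives L₀.
Integrate: L := L₀·Dx.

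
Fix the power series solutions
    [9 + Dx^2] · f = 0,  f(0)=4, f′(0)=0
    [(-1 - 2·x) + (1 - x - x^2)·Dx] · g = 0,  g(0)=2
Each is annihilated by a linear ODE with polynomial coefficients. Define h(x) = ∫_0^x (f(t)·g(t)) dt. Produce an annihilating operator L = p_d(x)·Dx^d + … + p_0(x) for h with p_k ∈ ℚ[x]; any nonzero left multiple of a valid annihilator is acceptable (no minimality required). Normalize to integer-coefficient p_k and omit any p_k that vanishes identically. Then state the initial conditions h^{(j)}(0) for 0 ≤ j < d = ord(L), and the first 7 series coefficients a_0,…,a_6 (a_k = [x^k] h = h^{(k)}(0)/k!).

L = (-7 + 9·x + 9·x^2)·Dx + (2 + 4·x)·Dx^2 + (-1 + x + x^2)·Dx^3  (order 3).
h: a_k = 0, 8, 4, -20/3, -3, -1, -17/6, …
ICs: h(0) = 0, h′(0) = 8, h′′(0) = 8.

f: a_k = 4, 0, -18, 0, 27/2, 0, -81/20, …
g: a_k = 2, 2, 4, 6, 10, 16, 26, …
L₀ := L_f ⊗_s L_g (sym. prod.), ord ≤ 2.
Integrate: L := L₀·Dx.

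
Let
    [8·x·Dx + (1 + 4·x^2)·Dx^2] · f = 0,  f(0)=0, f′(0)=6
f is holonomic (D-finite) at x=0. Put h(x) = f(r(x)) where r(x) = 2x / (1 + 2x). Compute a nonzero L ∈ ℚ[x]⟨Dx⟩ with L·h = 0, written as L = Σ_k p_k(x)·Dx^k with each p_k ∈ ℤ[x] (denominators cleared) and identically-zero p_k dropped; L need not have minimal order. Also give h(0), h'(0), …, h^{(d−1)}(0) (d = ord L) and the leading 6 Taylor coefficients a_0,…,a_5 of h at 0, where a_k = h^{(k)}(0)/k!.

L = (4 + 40·x)·Dx + (1 + 4·x + 20·x^2)·Dx^2  (order 2).
h: a_k = 0, 12, -24, -16, 288, -3648/5, …
ICs: h(0) = 0, h′(0) = 12.

f: a_k = 0, 6, 0, -8, 0, 96/5, …
Change of var in L_f (x↦r) gives L₀.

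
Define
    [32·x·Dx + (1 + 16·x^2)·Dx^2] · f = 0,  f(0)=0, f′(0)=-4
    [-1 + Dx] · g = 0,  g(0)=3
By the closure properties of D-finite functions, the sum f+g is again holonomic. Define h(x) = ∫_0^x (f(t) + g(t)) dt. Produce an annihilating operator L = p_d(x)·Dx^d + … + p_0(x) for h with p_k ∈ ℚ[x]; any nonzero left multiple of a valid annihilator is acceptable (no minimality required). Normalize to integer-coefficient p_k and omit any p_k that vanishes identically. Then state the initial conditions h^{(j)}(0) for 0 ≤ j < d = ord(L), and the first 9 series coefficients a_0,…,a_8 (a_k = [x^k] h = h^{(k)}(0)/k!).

L = (32 - 32·x - 1536·x^2 - 512·x^3)·Dx^2 + (-33 + 1504·x^2 - 256·x^4)·Dx^3 + (1 + 32·x + 32·x^2 + 512·x^3 + 256·x^4)·Dx^4  (order 4).
h: a_k = 0, 3, -1/2, 1/2, 131/24, 1/40, -8191/240, 1/1680, 3932161/13440, …
ICs: h(0) = 0, h′(0) = 3, h′′(0) = -1, h′′′(0) = 3.

f: a_k = 0, -4, 0, 64/3, 0, -1024/5, 0, 16384/7, 0, …
g: a_k = 3, 3, 3/2, 1/2, 1/8, 1/40, 1/240, 1/1680, 1/13440, …
Sum ⇒ L₀ = lclm(L_f,L_g) in ℚ(x)⟨Dx⟩.
Integrate: L := L₀·Dx.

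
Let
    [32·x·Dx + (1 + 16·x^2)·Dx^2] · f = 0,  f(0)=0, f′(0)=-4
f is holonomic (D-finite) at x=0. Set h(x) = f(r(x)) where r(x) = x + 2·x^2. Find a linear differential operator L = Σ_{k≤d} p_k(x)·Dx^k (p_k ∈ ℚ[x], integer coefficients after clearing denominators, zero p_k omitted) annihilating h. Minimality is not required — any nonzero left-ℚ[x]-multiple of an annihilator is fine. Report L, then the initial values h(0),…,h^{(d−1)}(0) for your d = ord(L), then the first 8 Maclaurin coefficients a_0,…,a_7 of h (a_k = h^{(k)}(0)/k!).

f: a_k = 0, -4, 0, 64/3, 0, -1024/5, 0, 16384/7, …
h₀=f(r): pull back L_f along r ⇒ L₀.
L = (-4 + 32·x + 256·x^2 + 768·x^3 + 768·x^4)·Dx + (1 + 4·x + 16·x^2 + 128·x^3 + 320·x^4 + 256·x^5)·Dx^2  (order 2).
h: a_k = 0, -4, -8, 64/3, 128, 256/5, -5632/3, -40960/7, …
ICs: h(0) = 0, h′(0) = -4.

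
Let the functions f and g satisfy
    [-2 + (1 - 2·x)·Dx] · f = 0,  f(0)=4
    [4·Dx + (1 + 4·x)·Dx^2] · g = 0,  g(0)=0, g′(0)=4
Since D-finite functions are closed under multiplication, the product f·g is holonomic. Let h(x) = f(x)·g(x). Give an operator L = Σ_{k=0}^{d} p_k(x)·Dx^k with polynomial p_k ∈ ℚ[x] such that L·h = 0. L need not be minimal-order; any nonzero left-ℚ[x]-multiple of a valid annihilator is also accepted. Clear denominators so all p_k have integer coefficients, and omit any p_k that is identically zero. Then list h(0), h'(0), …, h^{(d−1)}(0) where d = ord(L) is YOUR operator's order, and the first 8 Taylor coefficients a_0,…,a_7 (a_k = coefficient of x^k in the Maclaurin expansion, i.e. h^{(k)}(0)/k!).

L = 8 + 24·x·Dx + (-1 - 2·x + 8·x^2)·Dx^2  (order 2).
h: a_k = 0, 16, 0, 256/3, -256/3, 9728/15, -7168/5, 227328/35, …
ICs: h(0) = 0, h′(0) = 16.

f: a_k = 4, 8, 16, 32, 64, 128, 256, 512, …
g: a_k = 0, 4, -8, 64/3, -64, 1024/5, -2048/3, 16384/7, …
L₀ := L_f ⊗_s L_g (sym. prod.), ord ≤ 2.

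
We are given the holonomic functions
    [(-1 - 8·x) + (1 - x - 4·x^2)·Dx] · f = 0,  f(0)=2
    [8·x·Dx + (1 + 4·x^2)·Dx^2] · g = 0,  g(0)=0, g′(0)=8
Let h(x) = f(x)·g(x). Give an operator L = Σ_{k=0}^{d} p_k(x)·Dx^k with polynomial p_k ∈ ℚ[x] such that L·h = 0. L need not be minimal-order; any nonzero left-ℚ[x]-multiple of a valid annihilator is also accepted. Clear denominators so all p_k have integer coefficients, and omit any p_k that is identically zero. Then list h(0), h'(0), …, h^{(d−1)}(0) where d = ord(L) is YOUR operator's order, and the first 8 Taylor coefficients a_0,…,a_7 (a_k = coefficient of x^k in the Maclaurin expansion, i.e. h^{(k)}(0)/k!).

f: a_k = 2, 2, 10, 18, 58, 130, 362, 882, …
g: a_k = 0, 8, 0, -32/3, 0, 128/5, 0, -512/7, …
L₀ := L_f ⊗_s L_g (sym. prod.), ord ≤ 2.
L = (8 + 8·x + 96·x^2) + (2 + 8·x + 16·x^2 + 96·x^3)·Dx + (-1 + x + 4·x^3 + 16·x^4)·Dx^2  (order 2).
h: a_k = 0, 16, 16, 176/3, 368/3, 6128/15, 4496/5, 50128/21, …
ICs: h(0) = 0, h′(0) = 16.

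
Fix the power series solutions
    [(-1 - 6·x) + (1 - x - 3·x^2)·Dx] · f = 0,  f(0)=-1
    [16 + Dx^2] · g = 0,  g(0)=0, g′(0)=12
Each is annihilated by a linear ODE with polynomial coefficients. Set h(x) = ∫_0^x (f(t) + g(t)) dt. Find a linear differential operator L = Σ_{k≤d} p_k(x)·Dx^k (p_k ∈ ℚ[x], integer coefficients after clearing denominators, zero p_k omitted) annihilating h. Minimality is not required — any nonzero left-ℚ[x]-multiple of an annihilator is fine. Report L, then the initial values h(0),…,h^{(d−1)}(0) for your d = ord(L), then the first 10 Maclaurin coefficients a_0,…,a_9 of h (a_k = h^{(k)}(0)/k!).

L = (464 + 2816·x + 416·x^2 + 2112·x^3 + 5760·x^4 + 6912·x^5)·Dx + (-192 + 304·x + 672·x^2 - 1312·x^3 - 1008·x^4 + 3456·x^5 + 3456·x^6)·Dx^2 + (29 + 176·x + 26·x^2 + 132·x^3 + 360·x^4 + 432·x^5)·Dx^3 + (-12 + 19·x + 42·x^2 - 82·x^3 - 63·x^4 + 216·x^5 + 216·x^6)·Dx^4  (order 4).
h: a_k = 0, -1, 11/2, -4/3, -39/4, -19/5, -12/5, -97/7, -23809/840, -508/9, …
ICs: h(0) = 0, h′(0) = -1, h′′(0) = 11, h′′′(0) = -8.

f: a_k = -1, -1, -4, -7, -19, -40, -97, -217, -508, -1159, …
g: a_k = 0, 12, 0, -32, 0, 128/5, 0, -1024/105, 0, 2048/945, …
Sum ⇒ L₀ = lclm(L_f,L_g) in ℚ(x)⟨Dx⟩.
h=∫₀ˣh₀: take L = L₀·Dx.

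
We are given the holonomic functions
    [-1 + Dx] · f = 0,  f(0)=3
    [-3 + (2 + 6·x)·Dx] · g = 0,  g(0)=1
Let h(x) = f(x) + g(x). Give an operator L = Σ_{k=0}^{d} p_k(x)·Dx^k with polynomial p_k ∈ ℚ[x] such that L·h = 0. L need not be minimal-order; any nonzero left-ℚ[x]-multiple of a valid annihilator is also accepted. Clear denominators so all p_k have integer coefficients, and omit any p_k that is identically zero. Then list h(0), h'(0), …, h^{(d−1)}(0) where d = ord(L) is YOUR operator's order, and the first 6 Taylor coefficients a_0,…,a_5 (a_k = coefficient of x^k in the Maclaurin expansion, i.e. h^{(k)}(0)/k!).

L = (15 + 18·x) + (-13 - 24·x - 36·x^2)·Dx + (-2 + 6·x + 36·x^2)·Dx^2  (order 2).
h: a_k = 4, 9/2, 3/8, 35/16, -389/128, 8537/1280, …
ICs: h(0) = 4, h′(0) = 9/2.

f: a_k = 3, 3, 3/2, 1/2, 1/8, 1/40, …
g: a_k = 1, 3/2, -9/8, 27/16, -405/128, 1701/256, …
f+g: L₀ = lclm(L_f,L_g), ord ≤ 1+1.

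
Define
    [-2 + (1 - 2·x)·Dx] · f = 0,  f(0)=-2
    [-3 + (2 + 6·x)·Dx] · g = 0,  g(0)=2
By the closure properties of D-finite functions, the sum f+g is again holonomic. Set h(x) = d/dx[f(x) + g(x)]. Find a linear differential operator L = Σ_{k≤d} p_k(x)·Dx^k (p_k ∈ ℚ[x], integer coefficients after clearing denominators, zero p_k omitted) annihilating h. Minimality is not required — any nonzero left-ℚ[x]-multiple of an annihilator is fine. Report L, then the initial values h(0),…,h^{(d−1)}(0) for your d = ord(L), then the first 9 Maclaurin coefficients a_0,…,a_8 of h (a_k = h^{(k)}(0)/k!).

f: a_k = -2, -4, -8, -16, -32, -64, -128, -256, -512, …
g: a_k = 2, 3, -9/4, 27/8, -405/64, 1701/128, -15309/512, 72171/1024, -2814669/16384, …
Sum ⇒ L₀ = lclm(L_f,L_g) in ℚ(x)⟨Dx⟩.
Derive L from L₀ (diff closure).
L = (-252 - 216·x) + (-69 - 684·x - 756·x^2)·Dx + (22 + 58·x - 96·x^2 - 216·x^3)·Dx^2  (order 2).
h: a_k = -1, -41/2, -303/8, -2453/16, -32455/128, -242535/256, -1329811/1024, -11203277/2048, -175329783/32768, …
ICs: h(0) = -1, h′(0) = -41/2.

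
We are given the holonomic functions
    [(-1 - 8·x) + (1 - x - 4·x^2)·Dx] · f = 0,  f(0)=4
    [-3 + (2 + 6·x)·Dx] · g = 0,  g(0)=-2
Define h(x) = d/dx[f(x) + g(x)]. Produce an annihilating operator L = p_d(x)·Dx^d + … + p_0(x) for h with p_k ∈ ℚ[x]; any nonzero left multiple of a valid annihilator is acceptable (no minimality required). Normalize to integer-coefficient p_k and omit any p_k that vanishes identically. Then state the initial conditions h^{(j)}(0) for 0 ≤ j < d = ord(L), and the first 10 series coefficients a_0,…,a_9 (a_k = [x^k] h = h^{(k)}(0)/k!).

f: a_k = 4, 4, 20, 36, 116, 260, 724, 1764, 4660, 11716, …
g: a_k = -2, -3, 9/4, -27/8, 405/64, -1701/128, 15309/512, -72171/1024, 2814669/16384, -14073345/32768, …
f+g: L₀ = lclm(L_f,L_g), ord ≤ 1+1.
Differentiate: ansatz ord ≤ ord L₀ ⇒ L.
L = (-594 - 4230·x - 12960·x^2 - 14400·x^3 - 17280·x^4) + (-189 - 3054·x - 16389·x^2 - 38544·x^3 - 55440·x^4 - 51840·x^5)·Dx + (46 + 350·x + 794·x^2 - 198·x^3 - 5376·x^4 - 13920·x^5 - 11520·x^6)·Dx^2  (order 2).
h: a_k = 1, 89/2, 783/8, 7829/16, 157895/128, 1157991/256, 12139155/1024, 79164109/2048, 3328528887/32768, 20611848755/65536, …
ICs: h(0) = 1, h′(0) = 89/2.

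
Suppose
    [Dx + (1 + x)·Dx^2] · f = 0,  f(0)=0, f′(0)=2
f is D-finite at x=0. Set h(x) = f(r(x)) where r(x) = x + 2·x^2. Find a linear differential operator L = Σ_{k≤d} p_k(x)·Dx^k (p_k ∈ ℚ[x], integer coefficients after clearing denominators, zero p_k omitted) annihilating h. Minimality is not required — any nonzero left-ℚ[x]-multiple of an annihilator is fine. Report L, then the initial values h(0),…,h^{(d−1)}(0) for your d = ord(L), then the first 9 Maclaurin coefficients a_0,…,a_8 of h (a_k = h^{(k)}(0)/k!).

L = (-3 + 4·x + 8·x^2)·Dx + (1 + 5·x + 6·x^2 + 8·x^3)·Dx^2  (order 2).
h: a_k = 0, 2, 3, -10/3, -1/2, 22/5, -3, -26/7, 31/4, …
ICs: h(0) = 0, h′(0) = 2.

f: a_k = 0, 2, -1, 2/3, -1/2, 2/5, -1/3, 2/7, -1/4, …
Change of var in L_f (x↦r) gives L₀.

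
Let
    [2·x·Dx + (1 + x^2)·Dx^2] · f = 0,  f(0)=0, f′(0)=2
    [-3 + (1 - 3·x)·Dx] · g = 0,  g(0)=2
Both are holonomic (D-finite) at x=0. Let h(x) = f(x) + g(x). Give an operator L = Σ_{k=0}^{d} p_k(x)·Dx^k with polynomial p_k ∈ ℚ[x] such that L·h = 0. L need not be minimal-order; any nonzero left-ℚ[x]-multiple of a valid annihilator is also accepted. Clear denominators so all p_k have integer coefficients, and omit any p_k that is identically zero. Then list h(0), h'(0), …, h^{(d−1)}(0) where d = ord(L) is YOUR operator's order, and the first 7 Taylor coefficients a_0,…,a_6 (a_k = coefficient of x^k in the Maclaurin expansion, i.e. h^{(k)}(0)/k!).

L = (6 - 72·x - 18·x^2)·Dx + (-28 + 6·x - 60·x^2 - 18·x^3)·Dx^2 + (3 - 8·x - 8·x^3 - 3·x^4)·Dx^3  (order 3).
h: a_k = 2, 8, 18, 160/3, 162, 2432/5, 1458, …
ICs: h(0) = 2, h′(0) = 8, h′′(0) = 36.

f: a_k = 0, 2, 0, -2/3, 0, 2/5, 0, …
g: a_k = 2, 6, 18, 54, 162, 486, 1458, …
f+g: L₀ = lclm(L_f,L_g), ord ≤ 2+1.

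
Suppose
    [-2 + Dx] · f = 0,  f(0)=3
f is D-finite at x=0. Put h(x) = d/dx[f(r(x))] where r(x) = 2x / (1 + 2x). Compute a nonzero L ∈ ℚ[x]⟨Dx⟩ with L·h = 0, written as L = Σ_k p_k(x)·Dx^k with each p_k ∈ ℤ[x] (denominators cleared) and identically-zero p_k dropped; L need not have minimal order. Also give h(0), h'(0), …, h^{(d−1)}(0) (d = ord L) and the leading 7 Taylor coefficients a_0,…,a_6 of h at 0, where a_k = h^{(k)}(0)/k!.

L = -8·x + (-1 - 4·x - 4·x^2)·Dx  (order 1).
h: a_k = 12, 0, -48, 128, -192, 512/5, 1280/3, …
ICs: h(0) = 12.

f: a_k = 3, 6, 6, 4, 2, 4/5, 4/15, …
h₀=f(r): pull back L_f along r ⇒ L₀.
Differentiate: ansatz ord ≤ ord L₀ ⇒ L.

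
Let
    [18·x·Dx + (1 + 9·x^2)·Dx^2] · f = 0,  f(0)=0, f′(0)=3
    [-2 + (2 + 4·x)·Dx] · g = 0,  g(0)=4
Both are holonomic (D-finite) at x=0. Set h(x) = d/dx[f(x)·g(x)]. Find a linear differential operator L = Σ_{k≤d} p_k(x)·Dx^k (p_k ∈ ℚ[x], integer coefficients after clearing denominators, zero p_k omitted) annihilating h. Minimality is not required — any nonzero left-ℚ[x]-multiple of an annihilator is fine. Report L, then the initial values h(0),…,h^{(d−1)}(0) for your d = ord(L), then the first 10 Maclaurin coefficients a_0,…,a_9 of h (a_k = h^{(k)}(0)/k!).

f: a_k = 0, 3, 0, -9, 0, 243/5, 0, -2187/7, 0, 2187, …
g: a_k = 4, 4, -2, 2, -5/2, 7/2, -21/4, 33/4, -429/32, 715/32, …
f·g: L₀ = L_f ⊗_s L_g, ord ≤ 2·1.
Differentiate: ansatz ord ≤ ord L₀ ⇒ L.
L = (5 + 60·x - 84·x^2 - 324·x^3 - 81·x^4) + (8 + 58·x + 18·x^2 - 618·x^3 - 1134·x^4 - 324·x^5)·Dx + (1 - 2·x - 14·x^2 - 54·x^3 - 219·x^4 - 324·x^5 - 108·x^6)·Dx^2  (order 2).
h: a_k = 12, 24, -126, -120, 2049/2, 5607/5, -187623/20, -324594/35, 18664911/224, 9280347/112, …
ICs: h(0) = 12, h′(0) = 24.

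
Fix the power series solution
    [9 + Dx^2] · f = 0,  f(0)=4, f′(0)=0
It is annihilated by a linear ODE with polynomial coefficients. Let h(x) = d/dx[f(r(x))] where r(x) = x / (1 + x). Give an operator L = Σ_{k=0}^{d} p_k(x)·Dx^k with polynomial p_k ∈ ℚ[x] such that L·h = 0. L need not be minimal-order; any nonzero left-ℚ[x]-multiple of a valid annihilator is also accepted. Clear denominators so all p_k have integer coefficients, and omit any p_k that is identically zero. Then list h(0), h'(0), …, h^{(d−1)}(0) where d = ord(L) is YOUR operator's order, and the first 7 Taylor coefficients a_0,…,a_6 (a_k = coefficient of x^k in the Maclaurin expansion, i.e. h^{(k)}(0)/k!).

f: a_k = 4, 0, -18, 0, 27/2, 0, -81/20, …
L₀ from L_f via x↦r, Dx↦r'^{-1}Dx.
h₀' ⇒ L via d/dx closure of L₀.
L = (15 + 12·x + 6·x^2) + (6 + 18·x + 18·x^2 + 6·x^3)·Dx + (1 + 4·x + 6·x^2 + 4·x^3 + x^4)·Dx^2  (order 2).
h: a_k = 0, -36, 108, -162, 90, 2457/10, -9639/10, …
ICs: h(0) = 0, h′(0) = -36.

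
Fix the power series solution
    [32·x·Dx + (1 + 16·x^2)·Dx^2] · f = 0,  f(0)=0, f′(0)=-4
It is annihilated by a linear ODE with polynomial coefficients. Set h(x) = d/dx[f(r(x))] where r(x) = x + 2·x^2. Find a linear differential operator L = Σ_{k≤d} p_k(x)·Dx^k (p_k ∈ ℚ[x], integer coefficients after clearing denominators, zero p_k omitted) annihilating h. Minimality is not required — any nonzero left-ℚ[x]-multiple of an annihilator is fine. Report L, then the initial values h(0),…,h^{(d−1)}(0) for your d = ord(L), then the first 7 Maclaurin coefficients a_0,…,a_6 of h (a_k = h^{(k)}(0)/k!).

L = (-4 + 32·x + 256·x^2 + 768·x^3 + 768·x^4) + (1 + 4·x + 16·x^2 + 128·x^3 + 320·x^4 + 256·x^5)·Dx  (order 1).
h: a_k = -4, -16, 64, 512, 256, -11264, -40960, …
ICs: h(0) = -4.

f: a_k = 0, -4, 0, 64/3, 0, -1024/5, 0, …
L₀ from L_f via x↦r, Dx↦r'^{-1}Dx.
Differentiate: ansatz ord ≤ ord L₀ ⇒ L.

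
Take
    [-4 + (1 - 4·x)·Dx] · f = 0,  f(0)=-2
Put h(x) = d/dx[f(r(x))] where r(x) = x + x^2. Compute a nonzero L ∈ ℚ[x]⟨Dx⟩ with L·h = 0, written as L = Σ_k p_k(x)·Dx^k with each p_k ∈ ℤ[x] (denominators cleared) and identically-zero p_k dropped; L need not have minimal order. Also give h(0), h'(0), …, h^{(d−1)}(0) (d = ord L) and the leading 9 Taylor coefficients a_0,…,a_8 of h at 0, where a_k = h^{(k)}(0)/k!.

L = (10 + 24·x + 24·x^2) + (-1 + 2·x + 12·x^2 + 8·x^3)·Dx  (order 1).
h: a_k = -8, -80, -576, -3712, -22400, -129792, -731136, -4034560, -21915648, …
ICs: h(0) = -8.

f: a_k = -2, -8, -32, -128, -512, -2048, -8192, -32768, -131072, …
L₀ from L_f via x↦r, Dx↦r'^{-1}Dx.
Differentiate: ansatz ord ≤ ord L₀ ⇒ L.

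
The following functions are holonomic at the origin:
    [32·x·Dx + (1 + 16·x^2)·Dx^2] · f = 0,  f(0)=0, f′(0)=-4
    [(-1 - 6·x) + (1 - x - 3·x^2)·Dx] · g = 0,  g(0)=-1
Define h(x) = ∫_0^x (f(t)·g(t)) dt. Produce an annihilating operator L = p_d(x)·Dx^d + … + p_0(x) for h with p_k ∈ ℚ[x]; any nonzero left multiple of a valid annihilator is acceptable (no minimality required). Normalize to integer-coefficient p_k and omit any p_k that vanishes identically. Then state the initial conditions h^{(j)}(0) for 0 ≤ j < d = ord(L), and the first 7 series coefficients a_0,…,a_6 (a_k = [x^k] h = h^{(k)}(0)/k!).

L = (6 + 32·x + 288·x^2)·Dx + (2 - 20·x + 64·x^2 + 288·x^3)·Dx^2 + (-1 + x - 13·x^2 + 16·x^3 + 48·x^4)·Dx^3  (order 3).
h: a_k = 0, 0, 2, 4/3, -4/3, 4/3, 1466/45, …
ICs: h(0) = 0, h′(0) = 0, h′′(0) = 4.

f: a_k = 0, -4, 0, 64/3, 0, -1024/5, 0, …
g: a_k = -1, -1, -4, -7, -19, -40, -97, …
f·g: L₀ = L_f ⊗_s L_g, ord ≤ 2·1.
Integrate: L := L₀·Dx.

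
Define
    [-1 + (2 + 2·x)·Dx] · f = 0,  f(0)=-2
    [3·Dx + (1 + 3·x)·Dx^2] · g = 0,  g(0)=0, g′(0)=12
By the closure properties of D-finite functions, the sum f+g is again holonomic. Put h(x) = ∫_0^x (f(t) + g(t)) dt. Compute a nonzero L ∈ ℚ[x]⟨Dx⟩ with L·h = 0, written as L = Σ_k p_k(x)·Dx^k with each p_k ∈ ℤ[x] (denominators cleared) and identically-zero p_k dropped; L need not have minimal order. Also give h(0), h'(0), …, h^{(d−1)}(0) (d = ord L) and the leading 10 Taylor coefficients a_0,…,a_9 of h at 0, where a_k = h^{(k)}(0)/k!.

f: a_k = -2, -1, 1/4, -1/8, 5/64, -7/128, 21/512, -33/1024, 429/16384, -715/32768, …
g: a_k = 0, 12, -18, 36, -81, 972/5, -486, 8748/7, -6561/2, 8748, …
h₀=f+g: left-lcm gives L₀, ord ≤ 3.
Integrate: L := L₀·Dx.
L = (27 + 9·x)·Dx^2 + (69 + 126·x + 45·x^2)·Dx^3 + (10 + 46·x + 54·x^2 + 18·x^3)·Dx^4  (order 4).
h: a_k = 0, -2, 11/2, -71/12, 287/32, -5179/320, 124381/3840, -248811/3584, 8957721/57344, -17915761/49152, …
ICs: h(0) = 0, h′(0) = -2, h′′(0) = 11, h′′′(0) = -71/2.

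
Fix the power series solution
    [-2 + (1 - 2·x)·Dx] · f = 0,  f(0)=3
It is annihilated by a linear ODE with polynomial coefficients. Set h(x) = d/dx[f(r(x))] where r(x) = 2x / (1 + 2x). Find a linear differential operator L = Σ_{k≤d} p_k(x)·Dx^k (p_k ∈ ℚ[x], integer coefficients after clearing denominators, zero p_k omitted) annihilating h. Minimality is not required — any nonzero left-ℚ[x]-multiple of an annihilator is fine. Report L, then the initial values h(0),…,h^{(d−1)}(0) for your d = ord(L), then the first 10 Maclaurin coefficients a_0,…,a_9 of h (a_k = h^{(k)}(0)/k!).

L = 4 + (-1 + 2·x)·Dx  (order 1).
h: a_k = 12, 48, 144, 384, 960, 2304, 5376, 12288, 27648, 61440, …
ICs: h(0) = 12.

f: a_k = 3, 6, 12, 24, 48, 96, 192, 384, 768, 1536, …
f∘r: x↦r, Dx↦Dx/r' in L_f ⇒ L₀.
Derive L from L₀ (diff closure).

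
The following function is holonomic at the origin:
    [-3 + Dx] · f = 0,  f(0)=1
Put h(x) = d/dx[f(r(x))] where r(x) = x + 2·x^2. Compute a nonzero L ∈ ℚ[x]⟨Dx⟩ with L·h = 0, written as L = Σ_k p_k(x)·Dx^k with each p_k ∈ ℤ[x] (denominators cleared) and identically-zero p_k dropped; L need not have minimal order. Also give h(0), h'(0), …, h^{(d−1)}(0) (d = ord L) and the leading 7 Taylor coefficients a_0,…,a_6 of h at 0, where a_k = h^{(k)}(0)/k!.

L = (7 + 24·x + 48·x^2) + (-1 - 4·x)·Dx  (order 1).
h: a_k = 3, 21, 135/2, 387/2, 3321/8, 33183/40, 112887/80, …
ICs: h(0) = 3.

f: a_k = 1, 3, 9/2, 9/2, 27/8, 81/40, 81/80, …
h₀=f(r): pull back L_f along r ⇒ L₀.
h₀' ⇒ L via d/dx closure of L₀.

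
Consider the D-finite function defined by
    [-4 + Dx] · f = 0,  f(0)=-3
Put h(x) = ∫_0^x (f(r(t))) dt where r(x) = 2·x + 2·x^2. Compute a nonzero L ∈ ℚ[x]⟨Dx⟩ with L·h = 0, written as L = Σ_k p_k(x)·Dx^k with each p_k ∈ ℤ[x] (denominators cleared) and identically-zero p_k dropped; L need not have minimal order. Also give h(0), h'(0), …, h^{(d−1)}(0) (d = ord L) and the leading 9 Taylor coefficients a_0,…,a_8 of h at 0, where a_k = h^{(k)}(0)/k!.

L = (-8 - 16·x)·Dx + Dx^2  (order 2).
h: a_k = 0, -3, -12, -40, -112, -1376/5, -9088/15, -127744/105, -47360/21, …
ICs: h(0) = 0, h′(0) = -3.

f: a_k = -3, -12, -24, -32, -32, -128/5, -256/15, -1024/105, -512/105, …
f∘r: x↦r, Dx↦Dx/r' in L_f ⇒ L₀.
h=∫₀ˣh₀: take L = L₀·Dx.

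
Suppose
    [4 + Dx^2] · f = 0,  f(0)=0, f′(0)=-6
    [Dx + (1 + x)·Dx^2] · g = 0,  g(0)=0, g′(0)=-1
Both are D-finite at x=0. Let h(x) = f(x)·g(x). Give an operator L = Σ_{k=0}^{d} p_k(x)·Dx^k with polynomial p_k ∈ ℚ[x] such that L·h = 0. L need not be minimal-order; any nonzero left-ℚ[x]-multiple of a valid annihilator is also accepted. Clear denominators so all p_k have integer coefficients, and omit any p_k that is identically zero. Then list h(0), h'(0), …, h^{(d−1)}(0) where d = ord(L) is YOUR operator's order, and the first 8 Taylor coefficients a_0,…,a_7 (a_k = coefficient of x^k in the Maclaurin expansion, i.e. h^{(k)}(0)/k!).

f: a_k = 0, -6, 0, 4, 0, -4/5, 0, 8/105, …
g: a_k = 0, -1, 1/2, -1/3, 1/4, -1/5, 1/6, -1/7, …
f·g: L₀ = L_f ⊗_s L_g, ord ≤ 2·2.
L = (168 + 864·x + 1456·x^2 + 1024·x^3 + 256·x^4) + (112 + 368·x + 384·x^2 + 128·x^3)·Dx + (102 + 464·x + 744·x^2 + 512·x^3 + 128·x^4)·Dx^2 + (28 + 92·x + 96·x^2 + 32·x^3)·Dx^3 + (15 + 62·x + 95·x^2 + 64·x^3 + 16·x^4)·Dx^4  (order 4).
h: a_k = 0, 0, 6, -3, -2, 1/2, 2/3, -2/5, …
ICs: h(0) = 0, h′(0) = 0, h′′(0) = 12, h′′′(0) = -18.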